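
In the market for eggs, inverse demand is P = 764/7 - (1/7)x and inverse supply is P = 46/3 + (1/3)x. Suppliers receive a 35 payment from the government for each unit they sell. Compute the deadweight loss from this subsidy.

Pre-subsidy: 764/7 - (1/7)x = 46/3 + (1/3)x gives x* = 197 and P* = 81.
With the subsidy, sellers receive Ps = Pb + 35 for each unit, where Pb is the price buyers pay.
On the curves, Pb = 764/7 - (1/7)x and Ps = 46/3 + (1/3)x; the wedge Ps − Pb = 35 gives 46/3 + (1/3)x − (764/7 - (1/7)x) = 35, so x' = 270.5.
Then Pb = 764/7 − (1/7)·270.5 = 70.5 and Ps = 46/3 + (1/3)·270.5 = 105.5.
The subsidy expands output by 270.5 − 197 = 73.5 past the efficient level; on those units the gap between marginal cost and willingness to pay runs from 0 up to 35.
DWL = ½ × 35 × 73.5 = 1286.25.

Deadweight loss = 1286.25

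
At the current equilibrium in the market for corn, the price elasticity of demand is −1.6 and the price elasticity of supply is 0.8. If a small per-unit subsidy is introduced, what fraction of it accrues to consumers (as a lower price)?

For a small subsidy around the equilibrium, the benefit split depends on the relative slopes, which at a point are proportional to the elasticities.
Buyer share = εs/(εs + |εd|) = 0.8/(0.8 + 1.6) = 1/3; seller share = |εd|/(εs + |εd|) = 2/3.

Consumer share = 1/3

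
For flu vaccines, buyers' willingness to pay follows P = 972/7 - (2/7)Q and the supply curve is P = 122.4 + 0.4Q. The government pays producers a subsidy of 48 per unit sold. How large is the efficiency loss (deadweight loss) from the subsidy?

Deadweight loss = 1680

Pre-subsidy: 972/7 - (2/7)Q = 122.4 + 0.4Q gives Q* = 24 and P* = 132.
With the subsidy, sellers receive Ps = Pb + 48 for each unit, where Pb is the price buyers pay.
On the curves, Pb = 972/7 - (2/7)Q and Ps = 122.4 + 0.4Q; the wedge Ps − Pb = 48 gives 122.4 + 0.4Q − (972/7 - (2/7)Q) = 48, so Q' = 94.
Then Pb = 972/7 − (2/7)·94 = 112 and Ps = 122.4 + 0.4·94 = 160.
The subsidy expands output by 94 − 24 = 70 past the efficient level; on those units the gap between marginal cost and willingness to pay runs from 0 up to 48.
DWL = ½ × 48 × 70 = 1680.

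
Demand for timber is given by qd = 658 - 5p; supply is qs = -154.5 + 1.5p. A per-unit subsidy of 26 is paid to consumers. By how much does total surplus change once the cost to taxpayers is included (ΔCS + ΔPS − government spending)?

Net change in total surplus = -390

Pre-subsidy: 658 - 5p = -154.5 + 1.5p gives p* = 125, q* = 33.
With the rebate, buyers effectively pay pb = ps − 26, where ps is the price sellers receive.
Demand in terms of ps becomes qd = 658 − 5(ps − 26) = 788 - 5ps. Setting this equal to supply: 788 - 5ps = -154.5 + 1.5ps, so ps = 145.
Buyers pay pb = 145 − 26 = 119; q' = -154.5 + 1.5·145 = 63.
ΔCS = ½(33 + 63)(125 − 119) = 288; ΔPS = ½(33 + 63)(145 − 125) = 960.
Government spending = 26 × 63 = 1638.
Net change = 288 + 960 − 1638 = -390. The loss equals the DWL triangle ½·26·30.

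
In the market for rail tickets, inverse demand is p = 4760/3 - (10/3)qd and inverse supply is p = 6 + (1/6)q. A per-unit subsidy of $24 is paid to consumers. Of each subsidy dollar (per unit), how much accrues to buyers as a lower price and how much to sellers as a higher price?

Pre-subsidy: 4760/3 - (10/3)q = 6 + (1/6)q gives q* = 9484/21 and p* = 5120/63.
With the rebate, buyers effectively pay pb = ps − 24, where ps is the price sellers receive.
On the curves, pb = 4760/3 - (10/3)q and ps = 6 + (1/6)q; the wedge ps − pb = 24 gives 6 + (1/6)q − (4760/3 - (10/3)q) = 24, so q' = 9628/21.
Then pb = 4760/3 − (10/3)·(9628/21) = 3680/63 and ps = 6 + (1/6)·(9628/21) = 5192/63.
Buyers' price falls by p* − pb = 5120/63 − 3680/63 = 160/7; sellers' price rises by ps − p* = 5192/63 − 5120/63 = 8/7.

Buyers gain 160/7 per unit; sellers gain 8/7 per unit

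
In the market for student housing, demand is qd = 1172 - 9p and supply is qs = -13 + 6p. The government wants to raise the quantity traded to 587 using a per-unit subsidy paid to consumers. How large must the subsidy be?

At q = 587, invert demand for the buyer price: pb = (1172 − 587)/9 = 65; invert supply for the seller price: ps = (587 − (-13))/6 = 100.
The subsidy must fill the gap: s = ps − pb = 100 − 65 = 35.

Required subsidy s = 35 per unit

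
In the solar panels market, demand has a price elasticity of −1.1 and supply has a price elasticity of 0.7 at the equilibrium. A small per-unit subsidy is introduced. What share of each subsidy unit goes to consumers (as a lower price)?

For a small subsidy around the equilibrium, the benefit split depends on the relative slopes, which at a point are proportional to the elasticities.
Buyer share = εs/(εs + |εd|) = 0.7/(0.7 + 1.1) = 7/18; seller share = |εd|/(εs + |εd|) = 11/18.

Consumer share = 7/18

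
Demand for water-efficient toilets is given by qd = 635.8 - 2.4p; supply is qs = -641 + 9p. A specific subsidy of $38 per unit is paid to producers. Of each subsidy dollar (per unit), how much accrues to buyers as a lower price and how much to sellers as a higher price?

Buyers gain $30 per unit; sellers gain $8 per unit

Pre-subsidy: 635.8 - 2.4p = -641 + 9p gives p* = 112, q* = 367.
With the subsidy, sellers receive ps = pb + 38 for each unit, where pb is the price buyers pay.
Supply in terms of pb becomes qs = -641 + 9(pb + 38) = -299 + 9pb. Setting this equal to demand: 635.8 - 2.4pb = -299 + 9pb, so pb = 82.
Sellers receive ps = 82 + 38 = 120; q' = 635.8 − 2.4·82 = 439.
Buyers' price falls by p* − pb = 112 − 82 = 30; sellers' price rises by ps − p* = 120 − 112 = 8.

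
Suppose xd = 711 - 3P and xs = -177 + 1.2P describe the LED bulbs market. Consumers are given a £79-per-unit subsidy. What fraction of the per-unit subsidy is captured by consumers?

Pre-subsidy: 711 - 3P = -177 + 1.2P gives P* = 1480/7, x* = 537/7.
With the rebate, buyers effectively pay Pb = Ps − 79, where Ps is the price sellers receive.
Demand in terms of Ps becomes xd = 711 − 3(Ps − 79) = 948 - 3Ps. Setting this equal to supply: 948 - 3Ps = -177 + 1.2Ps, so Ps = 1875/7.
Buyers pay Pb = 1875/7 − 79 = 1322/7; x' = -177 + 1.2·(1875/7) = 1011/7.
Buyers' price falls by P* − Pb = 1480/7 − 1322/7 = 158/7; sellers' price rises by Ps − P* = 1875/7 − 1480/7 = 395/7.
So consumers capture (158/7)/79 = 2/7 of each unit of subsidy.

Consumer share = 2/7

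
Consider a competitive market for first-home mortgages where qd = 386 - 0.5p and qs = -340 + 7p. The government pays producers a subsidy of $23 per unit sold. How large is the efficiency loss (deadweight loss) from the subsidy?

Pre-subsidy: 386 - 0.5p = -340 + 7p gives p* = 96.8, q* = 337.6.
With the subsidy, sellers receive ps = pb + 23 for each unit, where pb is the price buyers pay.
Supply in terms of pb becomes qs = -340 + 7(pb + 23) = -179 + 7pb. Setting this equal to demand: 386 - 0.5pb = -179 + 7pb, so pb = 226/3.
Sellers receive ps = 226/3 + 23 = 295/3; q' = 386 − 0.5·(226/3) = 1045/3.
The subsidy expands output by 1045/3 − 337.6 = 161/15 past the efficient level; on those units the gap between marginal cost and willingness to pay runs from 0 up to 23.
DWL = ½ × 23 × 161/15 = 3703/30.

Deadweight loss = 3703/30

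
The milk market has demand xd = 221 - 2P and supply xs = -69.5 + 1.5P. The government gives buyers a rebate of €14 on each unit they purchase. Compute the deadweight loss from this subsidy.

Pre-subsidy: 221 - 2P = -69.5 + 1.5P gives P* = 83, x* = 55.
With the rebate, buyers effectively pay Pb = Ps − 14, where Ps is the price sellers receive.
Demand in terms of Ps becomes xd = 221 − 2(Ps − 14) = 249 - 2Ps. Setting this equal to supply: 249 - 2Ps = -69.5 + 1.5Ps, so Ps = 91.
Buyers pay Pb = 91 − 14 = 77; x' = -69.5 + 1.5·91 = 67.
The subsidy expands output by 67 − 55 = 12 past the efficient level; on those units the gap between marginal cost and willingness to pay runs from 0 up to 14.
DWL = ½ × 14 × 12 = 84.

Deadweight loss = €84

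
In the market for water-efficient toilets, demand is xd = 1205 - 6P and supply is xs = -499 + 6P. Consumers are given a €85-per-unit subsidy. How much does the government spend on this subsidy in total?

Pre-subsidy: 1205 - 6P = -499 + 6P gives P* = 142, x* = 353.
With the rebate, buyers effectively pay Pb = Ps − 85, where Ps is the price sellers receive.
Demand in terms of Ps becomes xd = 1205 − 6(Ps − 85) = 1715 - 6Ps. Setting this equal to supply: 1715 - 6Ps = -499 + 6Ps, so Ps = 184.5.
Buyers pay Pb = 184.5 − 85 = 99.5; x' = -499 + 6·184.5 = 608.
Government outlay = subsidy × quantity = 85 × 608 = 51680.

Government cost = €51680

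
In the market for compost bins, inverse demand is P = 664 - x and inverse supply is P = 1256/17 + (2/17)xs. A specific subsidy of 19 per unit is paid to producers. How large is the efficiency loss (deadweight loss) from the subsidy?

Deadweight loss = 161.5

Pre-subsidy: 664 - x = 1256/17 + (2/17)x gives x* = 528 and P* = 136.
With the subsidy, sellers receive Ps = Pb + 19 for each unit, where Pb is the price buyers pay.
On the curves, Pb = 664 - x and Ps = 1256/17 + (2/17)x; the wedge Ps − Pb = 19 gives 1256/17 + (2/17)x − (664 - x) = 19, so x' = 545.
Then Pb = 664 − 1·545 = 119 and Ps = 1256/17 + (2/17)·545 = 138.
The subsidy expands output by 545 − 528 = 17 past the efficient level; on those units the gap between marginal cost and willingness to pay runs from 0 up to 19.
DWL = ½ × 19 × 17 = 161.5.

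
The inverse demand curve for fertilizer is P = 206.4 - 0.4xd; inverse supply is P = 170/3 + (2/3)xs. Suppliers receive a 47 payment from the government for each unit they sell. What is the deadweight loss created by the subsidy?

Deadweight loss = 1035.46875

Pre-subsidy: 206.4 - 0.4x = 170/3 + (2/3)x gives x* = 140.375 and P* = 150.25.
With the subsidy, sellers receive Ps = Pb + 47 for each unit, where Pb is the price buyers pay.
On the curves, Pb = 206.4 - 0.4x and Ps = 170/3 + (2/3)x; the wedge Ps − Pb = 47 gives 170/3 + (2/3)x − (206.4 - 0.4x) = 47, so x' = 184.4375.
Then Pb = 206.4 − 0.4·184.4375 = 132.625 and Ps = 170/3 + (2/3)·184.4375 = 179.625.
The subsidy expands output by 184.4375 − 140.375 = 44.0625 past the efficient level; on those units the gap between marginal cost and willingness to pay runs from 0 up to 47.
DWL = ½ × 47 × 44.0625 = 1035.46875.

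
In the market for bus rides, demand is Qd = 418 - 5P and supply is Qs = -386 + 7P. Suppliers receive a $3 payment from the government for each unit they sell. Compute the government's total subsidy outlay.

Pre-subsidy: 418 - 5P = -386 + 7P gives P* = 67, Q* = 83.
With the subsidy, sellers receive Ps = Pb + 3 for each unit, where Pb is the price buyers pay.
Supply in terms of Pb becomes Qs = -386 + 7(Pb + 3) = -365 + 7Pb. Setting this equal to demand: 418 - 5Pb = -365 + 7Pb, so Pb = 65.25.
Sellers receive Ps = 65.25 + 3 = 68.25; Q' = 418 − 5·65.25 = 91.75.
Government outlay = subsidy × quantity = 3 × 91.75 = 275.25.

Government cost = $275.25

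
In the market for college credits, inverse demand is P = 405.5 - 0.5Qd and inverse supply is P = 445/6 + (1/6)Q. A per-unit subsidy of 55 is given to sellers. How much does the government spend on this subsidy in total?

Pre-subsidy: 405.5 - 0.5Q = 445/6 + (1/6)Q gives Q* = 497 and P* = 157.
With the subsidy, sellers receive Ps = Pb + 55 for each unit, where Pb is the price buyers pay.
On the curves, Pb = 405.5 - 0.5Q and Ps = 445/6 + (1/6)Q; the wedge Ps − Pb = 55 gives 445/6 + (1/6)Q − (405.5 - 0.5Q) = 55, so Q' = 579.5.
Then Pb = 405.5 − 0.5·579.5 = 115.75 and Ps = 445/6 + (1/6)·579.5 = 170.75.
Government outlay = subsidy × quantity = 55 × 579.5 = 31872.5.

Government cost = 31872.5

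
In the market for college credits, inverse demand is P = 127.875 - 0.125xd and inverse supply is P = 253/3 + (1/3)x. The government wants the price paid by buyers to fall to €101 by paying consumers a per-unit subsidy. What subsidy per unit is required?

Required subsidy s = €55 per unit

At a buyer price of 101, quantity demanded is 1023 − 8·101 = 215.
Sellers supply 215 only when they receive Ps = 253/3 + (1/3)·215 = 156.
s = Ps − Pb = 156 − 101 = 55.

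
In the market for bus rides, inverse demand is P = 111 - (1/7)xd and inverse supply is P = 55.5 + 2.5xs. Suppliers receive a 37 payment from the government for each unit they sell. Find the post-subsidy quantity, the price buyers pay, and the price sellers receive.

Pre-subsidy: 111 - (1/7)x = 55.5 + 2.5x gives x* = 21 and P* = 108.
With the subsidy, sellers receive Ps = Pb + 37 for each unit, where Pb is the price buyers pay.
On the curves, Pb = 111 - (1/7)x and Ps = 55.5 + 2.5x; the wedge Ps − Pb = 37 gives 55.5 + 2.5x − (111 - (1/7)x) = 37, so x' = 35.
Then Pb = 111 − (1/7)·35 = 106 and Ps = 55.5 + 2.5·35 = 143.

x' = 35; buyers pay 106; sellers receive 143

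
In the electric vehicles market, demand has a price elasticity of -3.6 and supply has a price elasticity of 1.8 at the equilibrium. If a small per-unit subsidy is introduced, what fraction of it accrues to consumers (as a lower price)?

Consumer share = 1/3

For a small subsidy around the equilibrium, the benefit split depends on the relative slopes, which at a point are proportional to the elasticities.
Buyer share = εs/(εs + |εd|) = 1.8/(1.8 + 3.6) = 1/3; seller share = |εd|/(εs + |εd|) = 2/3.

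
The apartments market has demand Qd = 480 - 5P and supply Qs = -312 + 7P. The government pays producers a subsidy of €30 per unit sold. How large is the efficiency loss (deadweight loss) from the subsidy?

Pre-subsidy: 480 - 5P = -312 + 7P gives P* = 66, Q* = 150.
With the subsidy, sellers receive Ps = Pb + 30 for each unit, where Pb is the price buyers pay.
Supply in terms of Pb becomes Qs = -312 + 7(Pb + 30) = -102 + 7Pb. Setting this equal to demand: 480 - 5Pb = -102 + 7Pb, so Pb = 48.5.
Sellers receive Ps = 48.5 + 30 = 78.5; Q' = 480 − 5·48.5 = 237.5.
The subsidy expands output by 237.5 − 150 = 87.5 past the efficient level; on those units the gap between marginal cost and willingness to pay runs from 0 up to 30.
DWL = ½ × 30 × 87.5 = 1312.5.

Deadweight loss = €1312.5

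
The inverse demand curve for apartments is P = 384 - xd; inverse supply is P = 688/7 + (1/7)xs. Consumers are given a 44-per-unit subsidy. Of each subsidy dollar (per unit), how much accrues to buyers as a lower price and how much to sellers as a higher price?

Buyers gain 38.5 per unit; sellers gain 5.5 per unit

Pre-subsidy: 384 - x = 688/7 + (1/7)x gives x* = 250 and P* = 134.
With the rebate, buyers effectively pay Pb = Ps − 44, where Ps is the price sellers receive.
On the curves, Pb = 384 - x and Ps = 688/7 + (1/7)x; the wedge Ps − Pb = 44 gives 688/7 + (1/7)x − (384 - x) = 44, so x' = 288.5.
Then Pb = 384 − 1·288.5 = 95.5 and Ps = 688/7 + (1/7)·288.5 = 139.5.
Buyers' price falls by P* − Pb = 134 − 95.5 = 38.5; sellers' price rises by Ps − P* = 139.5 − 134 = 5.5.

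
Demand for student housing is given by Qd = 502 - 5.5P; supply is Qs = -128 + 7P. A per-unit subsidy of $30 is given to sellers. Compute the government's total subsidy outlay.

Pre-subsidy: 502 - 5.5P = -128 + 7P gives P* = 50.4, Q* = 224.8.
With the subsidy, sellers receive Ps = Pb + 30 for each unit, where Pb is the price buyers pay.
Supply in terms of Pb becomes Qs = -128 + 7(Pb + 30) = 82 + 7Pb. Setting this equal to demand: 502 - 5.5Pb = 82 + 7Pb, so Pb = 33.6.
Sellers receive Ps = 33.6 + 30 = 63.6; Q' = 502 − 5.5·33.6 = 317.2.
Government outlay = subsidy × quantity = 30 × 317.2 = 9516.

Government cost = $9516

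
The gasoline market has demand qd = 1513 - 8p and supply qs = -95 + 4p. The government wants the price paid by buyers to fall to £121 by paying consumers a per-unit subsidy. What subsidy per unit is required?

Required subsidy s = £39 per unit

At a buyer price of 121, quantity demanded is 1513 − 8·121 = 545.
Sellers supply 545 only when they receive ps with -95 + 4·ps = 545, i.e. ps = 160.
s = ps − pb = 160 − 121 = 39.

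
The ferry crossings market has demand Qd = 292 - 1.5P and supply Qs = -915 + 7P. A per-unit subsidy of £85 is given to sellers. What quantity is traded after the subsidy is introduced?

Pre-subsidy: 292 - 1.5P = -915 + 7P gives P* = 142, Q* = 79.
With the subsidy, sellers receive Ps = Pb + 85 for each unit, where Pb is the price buyers pay.
Supply in terms of Pb becomes Qs = -915 + 7(Pb + 85) = -320 + 7Pb. Setting this equal to demand: 292 - 1.5Pb = -320 + 7Pb, so Pb = 72.
Sellers receive Ps = 72 + 85 = 157; Q' = 292 − 1.5·72 = 184.

Q' = 184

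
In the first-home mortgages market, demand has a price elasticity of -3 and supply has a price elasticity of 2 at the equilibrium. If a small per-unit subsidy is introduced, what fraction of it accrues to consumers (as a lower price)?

For a small subsidy around the equilibrium, the benefit split depends on the relative slopes, which at a point are proportional to the elasticities.
Buyer share = εs/(εs + |εd|) = 2/(2 + 3) = 0.4; seller share = |εd|/(εs + |εd|) = 0.6.

Consumer share = 0.4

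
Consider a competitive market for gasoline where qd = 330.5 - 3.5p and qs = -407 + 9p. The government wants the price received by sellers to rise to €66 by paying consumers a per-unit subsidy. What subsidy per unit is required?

At a seller price of 66, quantity supplied is -407 + 9·66 = 187.
Buyers absorb 187 only when they pay pb with 330.5 − 3.5·pb = 187, i.e. pb = 41.
s = ps − pb = 66 − 41 = 25.

Required subsidy s = €25 per unit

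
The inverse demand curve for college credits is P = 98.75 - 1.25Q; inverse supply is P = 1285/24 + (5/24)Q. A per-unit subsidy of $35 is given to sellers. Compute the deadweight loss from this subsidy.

Deadweight loss = $420

Pre-subsidy: 98.75 - 1.25Q = 1285/24 + (5/24)Q gives Q* = 31 and P* = 60.
With the subsidy, sellers receive Ps = Pb + 35 for each unit, where Pb is the price buyers pay.
On the curves, Pb = 98.75 - 1.25Q and Ps = 1285/24 + (5/24)Q; the wedge Ps − Pb = 35 gives 1285/24 + (5/24)Q − (98.75 - 1.25Q) = 35, so Q' = 55.
Then Pb = 98.75 − 1.25·55 = 30 and Ps = 1285/24 + (5/24)·55 = 65.
The subsidy expands output by 55 − 31 = 24 past the efficient level; on those units the gap between marginal cost and willingness to pay runs from 0 up to 35.
DWL = ½ × 35 × 24 = 420.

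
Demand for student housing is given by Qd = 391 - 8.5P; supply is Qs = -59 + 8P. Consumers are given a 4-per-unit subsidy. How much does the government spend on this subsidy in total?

Government cost = 2108/3

Pre-subsidy: 391 - 8.5P = -59 + 8P gives P* = 300/11, Q* = 1751/11.
With the rebate, buyers effectively pay Pb = Ps − 4, where Ps is the price sellers receive.
Demand in terms of Ps becomes Qd = 391 − 8.5(Ps − 4) = 425 - 8.5Ps. Setting this equal to supply: 425 - 8.5Ps = -59 + 8Ps, so Ps = 88/3.
Buyers pay Pb = 88/3 − 4 = 76/3; Q' = -59 + 8·(88/3) = 527/3.
Government outlay = subsidy × quantity = 4 × 527/3 = 2108/3.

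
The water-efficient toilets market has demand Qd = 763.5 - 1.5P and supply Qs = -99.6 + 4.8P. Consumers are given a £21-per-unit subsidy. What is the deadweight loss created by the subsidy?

Pre-subsidy: 763.5 - 1.5P = -99.6 + 4.8P gives P* = 137, Q* = 558.
With the rebate, buyers effectively pay Pb = Ps − 21, where Ps is the price sellers receive.
Demand in terms of Ps becomes Qd = 763.5 − 1.5(Ps − 21) = 795 - 1.5Ps. Setting this equal to supply: 795 - 1.5Ps = -99.6 + 4.8Ps, so Ps = 142.
Buyers pay Pb = 142 − 21 = 121; Q' = -99.6 + 4.8·142 = 582.
The subsidy expands output by 582 − 558 = 24 past the efficient level; on those units the gap between marginal cost and willingness to pay runs from 0 up to 21.
DWL = ½ × 21 × 24 = 252.

Deadweight loss = £252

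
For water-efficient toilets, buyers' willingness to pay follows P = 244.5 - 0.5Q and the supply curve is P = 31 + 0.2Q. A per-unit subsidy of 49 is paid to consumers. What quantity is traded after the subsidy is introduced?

Pre-subsidy: 244.5 - 0.5Q = 31 + 0.2Q gives Q* = 305 and P* = 92.
With the rebate, buyers effectively pay Pb = Ps − 49, where Ps is the price sellers receive.
On the curves, Pb = 244.5 - 0.5Q and Ps = 31 + 0.2Q; the wedge Ps − Pb = 49 gives 31 + 0.2Q − (244.5 - 0.5Q) = 49, so Q' = 375.
Then Pb = 244.5 − 0.5·375 = 57 and Ps = 31 + 0.2·375 = 106.

Q' = 375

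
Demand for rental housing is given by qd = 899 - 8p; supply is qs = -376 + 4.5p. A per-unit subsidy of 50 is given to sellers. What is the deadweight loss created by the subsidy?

Pre-subsidy: 899 - 8p = -376 + 4.5p gives p* = 102, q* = 83.
With the subsidy, sellers receive ps = pb + 50 for each unit, where pb is the price buyers pay.
Supply in terms of pb becomes qs = -376 + 4.5(pb + 50) = -151 + 4.5pb. Setting this equal to demand: 899 - 8pb = -151 + 4.5pb, so pb = 84.
Sellers receive ps = 84 + 50 = 134; q' = 899 − 8·84 = 227.
The subsidy expands output by 227 − 83 = 144 past the efficient level; on those units the gap between marginal cost and willingness to pay runs from 0 up to 50.
DWL = ½ × 50 × 144 = 3600.

Deadweight loss = 3600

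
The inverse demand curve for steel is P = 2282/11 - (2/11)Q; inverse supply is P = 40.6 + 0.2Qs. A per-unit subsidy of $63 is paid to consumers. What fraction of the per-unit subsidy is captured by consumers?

Pre-subsidy: 2282/11 - (2/11)Q = 40.6 + 0.2Q gives Q* = 437 and P* = 128.
With the rebate, buyers effectively pay Pb = Ps − 63, where Ps is the price sellers receive.
On the curves, Pb = 2282/11 - (2/11)Q and Ps = 40.6 + 0.2Q; the wedge Ps − Pb = 63 gives 40.6 + 0.2Q − (2282/11 - (2/11)Q) = 63, so Q' = 602.
Then Pb = 2282/11 − (2/11)·602 = 98 and Ps = 40.6 + 0.2·602 = 161.
Buyers' price falls by P* − Pb = 128 − 98 = 30; sellers' price rises by Ps − P* = 161 − 128 = 33.
So consumers capture 30/63 = 10/21 of each unit of subsidy.

Consumer share = 10/21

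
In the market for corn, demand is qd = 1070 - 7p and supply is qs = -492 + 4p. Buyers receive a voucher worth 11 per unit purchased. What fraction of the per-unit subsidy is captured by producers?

Producer share = 7/11

Pre-subsidy: 1070 - 7p = -492 + 4p gives p* = 142, q* = 76.
With the rebate, buyers effectively pay pb = ps − 11, where ps is the price sellers receive.
Demand in terms of ps becomes qd = 1070 − 7(ps − 11) = 1147 - 7ps. Setting this equal to supply: 1147 - 7ps = -492 + 4ps, so ps = 149.
Buyers pay pb = 149 − 11 = 138; q' = -492 + 4·149 = 104.
Buyers' price falls by p* − pb = 142 − 138 = 4; sellers' price rises by ps − p* = 149 − 142 = 7.
So producers capture 7/11 = 7/11 of each unit of subsidy.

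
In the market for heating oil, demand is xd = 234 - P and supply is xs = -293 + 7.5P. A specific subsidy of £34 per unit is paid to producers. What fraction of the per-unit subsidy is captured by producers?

Pre-subsidy: 234 - P = -293 + 7.5P gives P* = 62, x* = 172.
With the subsidy, sellers receive Ps = Pb + 34 for each unit, where Pb is the price buyers pay.
Supply in terms of Pb becomes xs = -293 + 7.5(Pb + 34) = -38 + 7.5Pb. Setting this equal to demand: 234 - Pb = -38 + 7.5Pb, so Pb = 32.
Sellers receive Ps = 32 + 34 = 66; x' = 234 − 1·32 = 202.
Buyers' price falls by P* − Pb = 62 − 32 = 30; sellers' price rises by Ps − P* = 66 − 62 = 4.
So producers capture 4/34 = 2/17 of each unit of subsidy.

Producer share = 2/17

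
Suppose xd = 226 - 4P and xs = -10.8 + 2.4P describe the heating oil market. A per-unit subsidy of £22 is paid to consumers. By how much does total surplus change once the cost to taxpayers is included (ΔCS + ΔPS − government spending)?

Net change in total surplus = -£363

Pre-subsidy: 226 - 4P = -10.8 + 2.4P gives P* = 37, x* = 78.
With the rebate, buyers effectively pay Pb = Ps − 22, where Ps is the price sellers receive.
Demand in terms of Ps becomes xd = 226 − 4(Ps − 22) = 314 - 4Ps. Setting this equal to supply: 314 - 4Ps = -10.8 + 2.4Ps, so Ps = 50.75.
Buyers pay Pb = 50.75 − 22 = 28.75; x' = -10.8 + 2.4·50.75 = 111.
ΔCS = ½(78 + 111)(37 − 28.75) = 779.625; ΔPS = ½(78 + 111)(50.75 − 37) = 1299.375.
Government spending = 22 × 111 = 2442.
Net change = 779.625 + 1299.375 − 2442 = -363. The loss equals the DWL triangle ½·22·33.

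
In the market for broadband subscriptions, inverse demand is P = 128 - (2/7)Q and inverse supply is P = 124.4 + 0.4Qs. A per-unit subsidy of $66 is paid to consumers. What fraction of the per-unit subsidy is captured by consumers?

Pre-subsidy: 128 - (2/7)Q = 124.4 + 0.4Q gives Q* = 5.25 and P* = 126.5.
With the rebate, buyers effectively pay Pb = Ps − 66, where Ps is the price sellers receive.
On the curves, Pb = 128 - (2/7)Q and Ps = 124.4 + 0.4Q; the wedge Ps − Pb = 66 gives 124.4 + 0.4Q − (128 - (2/7)Q) = 66, so Q' = 101.5.
Then Pb = 128 − (2/7)·101.5 = 99 and Ps = 124.4 + 0.4·101.5 = 165.
Buyers' price falls by P* − Pb = 126.5 − 99 = 27.5; sellers' price rises by Ps − P* = 165 − 126.5 = 38.5.
So consumers capture 27.5/66 = 5/12 of each unit of subsidy.

Consumer share = 5/12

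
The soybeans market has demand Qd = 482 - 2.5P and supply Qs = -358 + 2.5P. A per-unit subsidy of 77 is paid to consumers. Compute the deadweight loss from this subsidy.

Deadweight loss = 3705.625

Pre-subsidy: 482 - 2.5P = -358 + 2.5P gives P* = 168, Q* = 62.
With the rebate, buyers effectively pay Pb = Ps − 77, where Ps is the price sellers receive.
Demand in terms of Ps becomes Qd = 482 − 2.5(Ps − 77) = 674.5 - 2.5Ps. Setting this equal to supply: 674.5 - 2.5Ps = -358 + 2.5Ps, so Ps = 206.5.
Buyers pay Pb = 206.5 − 77 = 129.5; Q' = -358 + 2.5·206.5 = 158.25.
The subsidy expands output by 158.25 − 62 = 96.25 past the efficient level; on those units the gap between marginal cost and willingness to pay runs from 0 up to 77.
DWL = ½ × 77 × 96.25 = 3705.625.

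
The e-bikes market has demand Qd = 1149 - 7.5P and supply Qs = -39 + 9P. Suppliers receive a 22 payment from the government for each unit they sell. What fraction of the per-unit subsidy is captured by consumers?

Pre-subsidy: 1149 - 7.5P = -39 + 9P gives P* = 72, Q* = 609.
With the subsidy, sellers receive Ps = Pb + 22 for each unit, where Pb is the price buyers pay.
Supply in terms of Pb becomes Qs = -39 + 9(Pb + 22) = 159 + 9Pb. Setting this equal to demand: 1149 - 7.5Pb = 159 + 9Pb, so Pb = 60.
Sellers receive Ps = 60 + 22 = 82; Q' = 1149 − 7.5·60 = 699.
Buyers' price falls by P* − Pb = 72 − 60 = 12; sellers' price rises by Ps − P* = 82 − 72 = 10.
So consumers capture 12/22 = 6/11 of each unit of subsidy.

Consumer share = 6/11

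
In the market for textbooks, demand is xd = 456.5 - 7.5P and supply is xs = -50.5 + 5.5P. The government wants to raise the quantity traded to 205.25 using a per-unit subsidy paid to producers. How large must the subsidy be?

At x = 205.25, invert demand for the buyer price: Pb = (456.5 − 205.25)/7.5 = 33.5; invert supply for the seller price: Ps = (205.25 − (-50.5))/5.5 = 46.5.
The subsidy must fill the gap: s = Ps − Pb = 46.5 − 33.5 = 13.

Required subsidy s = 13 per unit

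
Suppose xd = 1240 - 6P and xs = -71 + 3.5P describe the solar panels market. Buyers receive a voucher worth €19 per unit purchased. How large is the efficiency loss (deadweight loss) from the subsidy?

Pre-subsidy: 1240 - 6P = -71 + 3.5P gives P* = 138, x* = 412.
With the rebate, buyers effectively pay Pb = Ps − 19, where Ps is the price sellers receive.
Demand in terms of Ps becomes xd = 1240 − 6(Ps − 19) = 1354 - 6Ps. Setting this equal to supply: 1354 - 6Ps = -71 + 3.5Ps, so Ps = 150.
Buyers pay Pb = 150 − 19 = 131; x' = -71 + 3.5·150 = 454.
The subsidy expands output by 454 − 412 = 42 past the efficient level; on those units the gap between marginal cost and willingness to pay runs from 0 up to 19.
DWL = ½ × 19 × 42 = 399.

Deadweight loss = €399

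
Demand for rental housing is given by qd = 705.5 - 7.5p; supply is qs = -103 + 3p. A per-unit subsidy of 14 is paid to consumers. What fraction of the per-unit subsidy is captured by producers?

Producer share = 5/7

Pre-subsidy: 705.5 - 7.5p = -103 + 3p gives p* = 77, q* = 128.
With the rebate, buyers effectively pay pb = ps − 14, where ps is the price sellers receive.
Demand in terms of ps becomes qd = 705.5 − 7.5(ps − 14) = 810.5 - 7.5ps. Setting this equal to supply: 810.5 - 7.5ps = -103 + 3ps, so ps = 87.
Buyers pay pb = 87 − 14 = 73; q' = -103 + 3·87 = 158.
Buyers' price falls by p* − pb = 77 − 73 = 4; sellers' price rises by ps − p* = 87 − 77 = 10.
So producers capture 10/14 = 5/7 of each unit of subsidy.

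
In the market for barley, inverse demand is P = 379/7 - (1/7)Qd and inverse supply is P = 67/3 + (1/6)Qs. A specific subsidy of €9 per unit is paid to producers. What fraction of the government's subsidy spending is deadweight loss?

Pre-subsidy: 379/7 - (1/7)Q = 67/3 + (1/6)Q gives Q* = 1336/13 and P* = 513/13.
With the subsidy, sellers receive Ps = Pb + 9 for each unit, where Pb is the price buyers pay.
On the curves, Pb = 379/7 - (1/7)Q and Ps = 67/3 + (1/6)Q; the wedge Ps − Pb = 9 gives 67/3 + (1/6)Q − (379/7 - (1/7)Q) = 9, so Q' = 1714/13.
Then Pb = 379/7 − (1/7)·(1714/13) = 459/13 and Ps = 67/3 + (1/6)·(1714/13) = 576/13.
ΔCS = ½(1336/13 + 1714/13)(513/13 − 459/13) = 82350/169; ΔPS = ½(1336/13 + 1714/13)(576/13 − 513/13) = 96075/169.
Government spending = 9 × 1714/13 = 15426/13.
DWL = ½ × 9 × (1714/13 − 1336/13) = 1701/13; fraction = (1701/13) / (15426/13) = 189/1714.

DWL / government spending = 189/1714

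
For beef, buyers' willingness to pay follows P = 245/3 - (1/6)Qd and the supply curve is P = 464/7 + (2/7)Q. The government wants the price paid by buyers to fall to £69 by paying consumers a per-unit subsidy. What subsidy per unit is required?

Required subsidy s = £19 per unit

At a buyer price of 69, quantity demanded is 490 − 6·69 = 76.
Sellers supply 76 only when they receive Ps = 464/7 + (2/7)·76 = 88.
s = Ps − Pb = 88 − 69 = 19.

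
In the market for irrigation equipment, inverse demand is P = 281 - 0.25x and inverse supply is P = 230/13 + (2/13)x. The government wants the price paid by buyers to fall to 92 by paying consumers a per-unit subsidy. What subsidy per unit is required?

At a buyer price of 92, quantity demanded is 1124 − 4·92 = 756.
Sellers supply 756 only when they receive Ps = 230/13 + (2/13)·756 = 134.
s = Ps − Pb = 134 − 92 = 42.

Required subsidy s = 42 per unit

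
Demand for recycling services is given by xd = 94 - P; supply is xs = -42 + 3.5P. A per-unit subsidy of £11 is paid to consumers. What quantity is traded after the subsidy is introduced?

x' = 217/3

Pre-subsidy: 94 - P = -42 + 3.5P gives P* = 272/9, x* = 574/9.
With the rebate, buyers effectively pay Pb = Ps − 11, where Ps is the price sellers receive.
Demand in terms of Ps becomes xd = 94 − 1(Ps − 11) = 105 - Ps. Setting this equal to supply: 105 - Ps = -42 + 3.5Ps, so Ps = 98/3.
Buyers pay Pb = 98/3 − 11 = 65/3; x' = -42 + 3.5·(98/3) = 217/3.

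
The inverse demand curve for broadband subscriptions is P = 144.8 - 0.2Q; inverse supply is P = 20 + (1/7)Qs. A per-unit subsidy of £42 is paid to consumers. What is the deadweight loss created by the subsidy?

Deadweight loss = £2572.5

Pre-subsidy: 144.8 - 0.2Q = 20 + (1/7)Q gives Q* = 364 and P* = 72.
With the rebate, buyers effectively pay Pb = Ps − 42, where Ps is the price sellers receive.
On the curves, Pb = 144.8 - 0.2Q and Ps = 20 + (1/7)Q; the wedge Ps − Pb = 42 gives 20 + (1/7)Q − (144.8 - 0.2Q) = 42, so Q' = 486.5.
Then Pb = 144.8 − 0.2·486.5 = 47.5 and Ps = 20 + (1/7)·486.5 = 89.5.
The subsidy expands output by 486.5 − 364 = 122.5 past the efficient level; on those units the gap between marginal cost and willingness to pay runs from 0 up to 42.
DWL = ½ × 42 × 122.5 = 2572.5.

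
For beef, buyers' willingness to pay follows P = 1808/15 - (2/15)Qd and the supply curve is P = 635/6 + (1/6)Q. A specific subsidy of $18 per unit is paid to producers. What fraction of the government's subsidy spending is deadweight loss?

Pre-subsidy: 1808/15 - (2/15)Q = 635/6 + (1/6)Q gives Q* = 49 and P* = 114.
With the subsidy, sellers receive Ps = Pb + 18 for each unit, where Pb is the price buyers pay.
On the curves, Pb = 1808/15 - (2/15)Q and Ps = 635/6 + (1/6)Q; the wedge Ps − Pb = 18 gives 635/6 + (1/6)Q − (1808/15 - (2/15)Q) = 18, so Q' = 109.
Then Pb = 1808/15 − (2/15)·109 = 106 and Ps = 635/6 + (1/6)·109 = 124.
ΔCS = ½(49 + 109)(114 − 106) = 632; ΔPS = ½(49 + 109)(124 − 114) = 790.
Government spending = 18 × 109 = 1962.
DWL = ½ × 18 × (109 − 49) = 540; fraction = 540 / 1962 = 30/109.

DWL / government spending = 30/109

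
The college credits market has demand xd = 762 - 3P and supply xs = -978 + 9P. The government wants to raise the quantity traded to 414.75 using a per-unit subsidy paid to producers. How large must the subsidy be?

Required subsidy s = 39 per unit

At x = 414.75, invert demand for the buyer price: Pb = (762 − 414.75)/3 = 115.75; invert supply for the seller price: Ps = (414.75 − (-978))/9 = 154.75.
The subsidy must fill the gap: s = Ps − Pb = 154.75 − 115.75 = 39.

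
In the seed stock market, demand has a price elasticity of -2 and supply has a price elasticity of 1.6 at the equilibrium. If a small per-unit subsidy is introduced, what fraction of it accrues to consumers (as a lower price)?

Consumer share = 4/9

For a small subsidy around the equilibrium, the benefit split depends on the relative slopes, which at a point are proportional to the elasticities.
Buyer share = εs/(εs + |εd|) = 1.6/(1.6 + 2) = 4/9; seller share = |εd|/(εs + |εd|) = 5/9.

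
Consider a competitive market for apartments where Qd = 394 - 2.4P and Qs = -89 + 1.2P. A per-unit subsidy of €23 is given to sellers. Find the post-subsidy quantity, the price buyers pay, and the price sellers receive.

Pre-subsidy: 394 - 2.4P = -89 + 1.2P gives P* = 805/6, Q* = 72.
With the subsidy, sellers receive Ps = Pb + 23 for each unit, where Pb is the price buyers pay.
Supply in terms of Pb becomes Qs = -89 + 1.2(Pb + 23) = -61.4 + 1.2Pb. Setting this equal to demand: 394 - 2.4Pb = -61.4 + 1.2Pb, so Pb = 126.5.
Sellers receive Ps = 126.5 + 23 = 149.5; Q' = 394 − 2.4·126.5 = 90.4.

Q' = 90.4; buyers pay €126.5; sellers receive €149.5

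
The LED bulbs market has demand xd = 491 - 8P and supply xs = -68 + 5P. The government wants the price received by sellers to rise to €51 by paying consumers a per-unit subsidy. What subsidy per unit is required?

Required subsidy s = €13 per unit

At a seller price of 51, quantity supplied is -68 + 5·51 = 187.
Buyers absorb 187 only when they pay Pb with 491 − 8·Pb = 187, i.e. Pb = 38.
s = Ps − Pb = 51 − 38 = 13.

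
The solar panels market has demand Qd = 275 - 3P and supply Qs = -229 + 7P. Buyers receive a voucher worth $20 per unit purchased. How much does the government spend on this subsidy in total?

Government cost = $3316

Pre-subsidy: 275 - 3P = -229 + 7P gives P* = 50.4, Q* = 123.8.
With the rebate, buyers effectively pay Pb = Ps − 20, where Ps is the price sellers receive.
Demand in terms of Ps becomes Qd = 275 − 3(Ps − 20) = 335 - 3Ps. Setting this equal to supply: 335 - 3Ps = -229 + 7Ps, so Ps = 56.4.
Buyers pay Pb = 56.4 − 20 = 36.4; Q' = -229 + 7·56.4 = 165.8.
Government outlay = subsidy × quantity = 20 × 165.8 = 3316.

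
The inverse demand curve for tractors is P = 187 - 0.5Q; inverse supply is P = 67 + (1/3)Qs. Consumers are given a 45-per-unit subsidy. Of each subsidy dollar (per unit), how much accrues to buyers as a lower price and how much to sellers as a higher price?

Buyers gain 27 per unit; sellers gain 18 per unit

Pre-subsidy: 187 - 0.5Q = 67 + (1/3)Q gives Q* = 144 and P* = 115.
With the rebate, buyers effectively pay Pb = Ps − 45, where Ps is the price sellers receive.
On the curves, Pb = 187 - 0.5Q and Ps = 67 + (1/3)Q; the wedge Ps − Pb = 45 gives 67 + (1/3)Q − (187 - 0.5Q) = 45, so Q' = 198.
Then Pb = 187 − 0.5·198 = 88 and Ps = 67 + (1/3)·198 = 133.
Buyers' price falls by P* − Pb = 115 − 88 = 27; sellers' price rises by Ps − P* = 133 − 115 = 18.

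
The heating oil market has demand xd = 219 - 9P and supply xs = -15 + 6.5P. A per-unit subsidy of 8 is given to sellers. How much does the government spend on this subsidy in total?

Government cost = 28104/31

Pre-subsidy: 219 - 9P = -15 + 6.5P gives P* = 468/31, x* = 2577/31.
With the subsidy, sellers receive Ps = Pb + 8 for each unit, where Pb is the price buyers pay.
Supply in terms of Pb becomes xs = -15 + 6.5(Pb + 8) = 37 + 6.5Pb. Setting this equal to demand: 219 - 9Pb = 37 + 6.5Pb, so Pb = 364/31.
Sellers receive Ps = 364/31 + 8 = 612/31; x' = 219 − 9·(364/31) = 3513/31.
Government outlay = subsidy × quantity = 8 × 3513/31 = 28104/31.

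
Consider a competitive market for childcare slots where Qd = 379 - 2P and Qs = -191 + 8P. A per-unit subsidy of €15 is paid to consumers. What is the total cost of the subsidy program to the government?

Pre-subsidy: 379 - 2P = -191 + 8P gives P* = 57, Q* = 265.
With the rebate, buyers effectively pay Pb = Ps − 15, where Ps is the price sellers receive.
Demand in terms of Ps becomes Qd = 379 − 2(Ps − 15) = 409 - 2Ps. Setting this equal to supply: 409 - 2Ps = -191 + 8Ps, so Ps = 60.
Buyers pay Pb = 60 − 15 = 45; Q' = -191 + 8·60 = 289.
Government outlay = subsidy × quantity = 15 × 289 = 4335.

Government cost = €4335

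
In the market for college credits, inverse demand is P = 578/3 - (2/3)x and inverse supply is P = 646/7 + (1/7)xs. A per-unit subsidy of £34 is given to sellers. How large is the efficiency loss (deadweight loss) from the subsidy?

Pre-subsidy: 578/3 - (2/3)x = 646/7 + (1/7)x gives x* = 124 and P* = 110.
With the subsidy, sellers receive Ps = Pb + 34 for each unit, where Pb is the price buyers pay.
On the curves, Pb = 578/3 - (2/3)x and Ps = 646/7 + (1/7)x; the wedge Ps − Pb = 34 gives 646/7 + (1/7)x − (578/3 - (2/3)x) = 34, so x' = 166.
Then Pb = 578/3 − (2/3)·166 = 82 and Ps = 646/7 + (1/7)·166 = 116.
The subsidy expands output by 166 − 124 = 42 past the efficient level; on those units the gap between marginal cost and willingness to pay runs from 0 up to 34.
DWL = ½ × 34 × 42 = 714.

Deadweight loss = £714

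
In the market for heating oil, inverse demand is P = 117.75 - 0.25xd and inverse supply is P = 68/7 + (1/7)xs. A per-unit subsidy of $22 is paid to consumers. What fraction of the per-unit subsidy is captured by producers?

Pre-subsidy: 117.75 - 0.25x = 68/7 + (1/7)x gives x* = 275 and P* = 49.
With the rebate, buyers effectively pay Pb = Ps − 22, where Ps is the price sellers receive.
On the curves, Pb = 117.75 - 0.25x and Ps = 68/7 + (1/7)x; the wedge Ps − Pb = 22 gives 68/7 + (1/7)x − (117.75 - 0.25x) = 22, so x' = 331.
Then Pb = 117.75 − 0.25·331 = 35 and Ps = 68/7 + (1/7)·331 = 57.
Buyers' price falls by P* − Pb = 49 − 35 = 14; sellers' price rises by Ps − P* = 57 − 49 = 8.
So producers capture 8/22 = 4/11 of each unit of subsidy.

Producer share = 4/11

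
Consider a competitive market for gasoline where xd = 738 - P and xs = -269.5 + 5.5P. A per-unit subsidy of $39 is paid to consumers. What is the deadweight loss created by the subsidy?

Deadweight loss = $643.5

Pre-subsidy: 738 - P = -269.5 + 5.5P gives P* = 155, x* = 583.
With the rebate, buyers effectively pay Pb = Ps − 39, where Ps is the price sellers receive.
Demand in terms of Ps becomes xd = 738 − 1(Ps − 39) = 777 - Ps. Setting this equal to supply: 777 - Ps = -269.5 + 5.5Ps, so Ps = 161.
Buyers pay Pb = 161 − 39 = 122; x' = -269.5 + 5.5·161 = 616.
The subsidy expands output by 616 − 583 = 33 past the efficient level; on those units the gap between marginal cost and willingness to pay runs from 0 up to 39.
DWL = ½ × 39 × 33 = 643.5.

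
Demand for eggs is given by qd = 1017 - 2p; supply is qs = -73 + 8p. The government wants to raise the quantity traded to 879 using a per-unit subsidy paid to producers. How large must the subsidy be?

Required subsidy s = 50 per unit

At q = 879, invert demand for the buyer price: pb = (1017 − 879)/2 = 69; invert supply for the seller price: ps = (879 − (-73))/8 = 119.
The subsidy must fill the gap: s = ps − pb = 119 − 69 = 50.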